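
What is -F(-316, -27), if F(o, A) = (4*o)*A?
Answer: -34128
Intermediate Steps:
F(o, A) = 4*A*o
-F(-316, -27) = -4*(-27)*(-316) = -1*34128 = -34128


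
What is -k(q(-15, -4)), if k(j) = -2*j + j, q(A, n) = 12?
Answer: 12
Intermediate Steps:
k(j) = -j
-k(q(-15, -4)) = -(-1)*12 = -1*(-12) = 12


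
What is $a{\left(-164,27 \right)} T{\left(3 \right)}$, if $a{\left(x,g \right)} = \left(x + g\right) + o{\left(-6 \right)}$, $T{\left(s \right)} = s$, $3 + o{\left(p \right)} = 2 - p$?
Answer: $-396$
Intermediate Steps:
$o{\left(p \right)} = -1 - p$ ($o{\left(p \right)} = -3 - \left(-2 + p\right) = -1 - p$)
$a{\left(x,g \right)} = 5 + g + x$ ($a{\left(x,g \right)} = \left(x + g\right) - -5 = \left(g + x\right) + \left(-1 + 6\right) = \left(g + x\right) + 5 = 5 + g + x$)
$a{\left(-164,27 \right)} T{\left(3 \right)} = \left(5 + 27 - 164\right) 3 = \left(-132\right) 3 = -396$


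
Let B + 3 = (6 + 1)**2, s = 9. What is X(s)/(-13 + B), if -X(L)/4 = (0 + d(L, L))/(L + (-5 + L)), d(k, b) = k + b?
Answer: -24/143 ≈ -0.16783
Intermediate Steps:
B = 46 (B = -3 + (6 + 1)**2 = -3 + 7**2 = -3 + 49 = 46)
d(k, b) = b + k
X(L) = -8*L/(-5 + 2*L) (X(L) = -4*(0 + (L + L))/(L + (-5 + L)) = -4*(0 + 2*L)/(-5 + 2*L) = -4*2*L/(-5 + 2*L) = -8*L/(-5 + 2*L))
X(s)/(-13 + B) = (-8*9/(-5 + 2*9))/(-13 + 46) = -8*9/(-5 + 18)/33 = -8*9/13*(1/33) = -8*9*1/13*(1/33) = -72/13*1/33 = -24/143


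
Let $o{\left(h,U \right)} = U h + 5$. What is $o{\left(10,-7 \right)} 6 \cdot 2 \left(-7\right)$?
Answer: $5460$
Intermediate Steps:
$o{\left(h,U \right)} = 5 + U h$
$o{\left(10,-7 \right)} 6 \cdot 2 \left(-7\right) = \left(5 - 70\right) 6 \cdot 2 \left(-7\right) = \left(5 - 70\right) 12 \left(-7\right) = \left(-65\right) \left(-84\right) = 5460$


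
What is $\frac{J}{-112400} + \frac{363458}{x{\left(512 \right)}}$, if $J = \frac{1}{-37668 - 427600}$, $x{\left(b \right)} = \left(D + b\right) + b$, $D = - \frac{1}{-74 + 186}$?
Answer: $\frac{2128833766754981887}{5997685481438400} \approx 354.94$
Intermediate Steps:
$D = - \frac{1}{112} \approx -0.0089286$
$x{\left(b \right)} = - \frac{1}{112} + 2 b$ ($x{\left(b \right)} = \left(- \frac{1}{112} + b\right) + b = - \frac{1}{112} + 2 b$)
$J = - \frac{1}{465268}$ ($J = \frac{1}{-37668 - 427600} = \frac{1}{-465268} = - \frac{1}{465268} \approx -2.1493 \cdot 10^{-6}$)
$\frac{J}{-112400} + \frac{363458}{x{\left(512 \right)}} = - \frac{1}{465268 \left(-112400\right)} + \frac{363458}{- \frac{1}{112} + 2 \cdot 512} = \left(- \frac{1}{465268}\right) \left(- \frac{1}{112400}\right) + \frac{363458}{- \frac{1}{112} + 1024} = \frac{1}{52296123200} + \frac{363458}{\frac{114687}{112}} = \frac{1}{52296123200} + 363458 \cdot \frac{112}{114687} = \frac{1}{52296123200} + \frac{40707296}{114687} = \frac{2128833766754981887}{5997685481438400}$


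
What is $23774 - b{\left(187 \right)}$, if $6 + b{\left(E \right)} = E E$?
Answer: $-11189$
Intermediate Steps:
$b{\left(E \right)} = -6 + E^{2}$ ($b{\left(E \right)} = -6 + E E = -6 + E^{2}$)
$23774 - b{\left(187 \right)} = 23774 - \left(-6 + 187^{2}\right) = 23774 - \left(-6 + 34969\right) = 23774 - 34963 = -11189$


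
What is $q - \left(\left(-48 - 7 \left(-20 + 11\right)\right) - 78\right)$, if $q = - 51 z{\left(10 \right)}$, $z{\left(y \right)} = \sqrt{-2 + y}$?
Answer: $63 - 102 \sqrt{2} \approx -81.25$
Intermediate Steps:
$q = - 102 \sqrt{2}$ ($q = - 51 \sqrt{-2 + 10} = - 51 \sqrt{8} = - 51 \cdot 2 \sqrt{2} = - 102 \sqrt{2} \approx -144.25$)
$q - \left(\left(-48 - 7 \left(-20 + 11\right)\right) - 78\right) = - 102 \sqrt{2} - \left(\left(-48 - 7 \left(-20 + 11\right)\right) - 78\right) = - 102 \sqrt{2} - \left(\left(-48 - -63\right) - 78\right) = - 102 \sqrt{2} - \left(\left(-48 + 63\right) - 78\right) = - 102 \sqrt{2} - \left(15 - 78\right) = - 102 \sqrt{2} - -63 = - 102 \sqrt{2} + 63 = 63 - 102 \sqrt{2}$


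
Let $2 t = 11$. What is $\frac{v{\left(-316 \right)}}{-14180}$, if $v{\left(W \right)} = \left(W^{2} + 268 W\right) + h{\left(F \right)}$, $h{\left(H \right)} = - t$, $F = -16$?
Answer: $- \frac{6065}{5672} \approx -1.0693$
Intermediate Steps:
$t = \frac{11}{2}$ ($t = \frac{1}{2} \cdot 11 = \frac{11}{2} \approx 5.5$)
$h{\left(H \right)} = - \frac{11}{2}$ ($h{\left(H \right)} = \left(-1\right) \frac{11}{2} = - \frac{11}{2}$)
$v{\left(W \right)} = - \frac{11}{2} + W^{2} + 268 W$ ($v{\left(W \right)} = \left(W^{2} + 268 W\right) - \frac{11}{2} = - \frac{11}{2} + W^{2} + 268 W$)
$\frac{v{\left(-316 \right)}}{-14180} = \frac{- \frac{11}{2} + \left(-316\right)^{2} + 268 \left(-316\right)}{-14180} = \left(- \frac{11}{2} + 99856 - 84688\right) \left(- \frac{1}{14180}\right) = \frac{30325}{2} \left(- \frac{1}{14180}\right) = - \frac{6065}{5672}$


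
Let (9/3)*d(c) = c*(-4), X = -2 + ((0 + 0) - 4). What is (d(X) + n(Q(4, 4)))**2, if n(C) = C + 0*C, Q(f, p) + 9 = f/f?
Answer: 0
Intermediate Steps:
Q(f, p) = -8 (Q(f, p) = -9 + f/f = -9 + 1 = -8)
n(C) = C (n(C) = C + 0 = C)
X = -6 (X = -2 + (0 - 4) = -2 - 4 = -6)
d(c) = -4*c/3 (d(c) = (c*(-4))/3 = (-4*c)/3 = -4*c/3)
(d(X) + n(Q(4, 4)))**2 = (-4/3*(-6) - 8)**2 = (8 - 8)**2 = 0**2 = 0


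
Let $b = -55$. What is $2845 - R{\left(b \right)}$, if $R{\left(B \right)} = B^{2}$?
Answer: $-180$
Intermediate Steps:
$2845 - R{\left(b \right)} = 2845 - \left(-55\right)^{2} = 2845 - 3025 = -180$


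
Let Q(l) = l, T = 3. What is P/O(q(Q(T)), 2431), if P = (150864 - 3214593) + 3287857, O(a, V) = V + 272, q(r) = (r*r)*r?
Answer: 13184/159 ≈ 82.918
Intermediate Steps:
q(r) = r**3 (q(r) = r**2*r = r**3)
O(a, V) = 272 + V
P = 224128 (P = -3063729 + 3287857 = 224128)
P/O(q(Q(T)), 2431) = 224128/(272 + 2431) = 224128/2703 = 224128*(1/2703) = 13184/159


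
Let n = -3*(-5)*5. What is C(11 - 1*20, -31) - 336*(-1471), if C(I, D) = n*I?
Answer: 493581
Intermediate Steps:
n = 75 (n = 15*5 = 75)
C(I, D) = 75*I
C(11 - 1*20, -31) - 336*(-1471) = 75*(11 - 1*20) - 336*(-1471) = 75*(11 - 20) + 494256 = 75*(-9) + 494256 = -675 + 494256 = 493581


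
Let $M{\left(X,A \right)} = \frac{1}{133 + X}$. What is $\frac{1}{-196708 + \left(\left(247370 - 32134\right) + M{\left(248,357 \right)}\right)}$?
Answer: $\frac{381}{7059169} \approx 5.3972 \cdot 10^{-5}$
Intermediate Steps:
$\frac{1}{-196708 + \left(\left(247370 - 32134\right) + M{\left(248,357 \right)}\right)} = \frac{1}{-196708 + \left(\left(247370 - 32134\right) + \frac{1}{133 + 248}\right)} = \frac{1}{-196708 + \left(215236 + \frac{1}{381}\right)} = \frac{1}{-196708 + \frac{82004917}{381}} = \frac{1}{\frac{7059169}{381}} = \frac{381}{7059169}$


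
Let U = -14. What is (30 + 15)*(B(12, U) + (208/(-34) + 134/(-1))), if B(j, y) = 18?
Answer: -93420/17 ≈ -5495.3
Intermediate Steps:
(30 + 15)*(B(12, U) + (208/(-34) + 134/(-1))) = (30 + 15)*(18 + (208/(-34) + 134/(-1))) = 45*(18 + (208*(-1/34) + 134*(-1))) = 45*(18 + (-104/17 - 134)) = 45*(18 - 2382/17) = 45*(-2076/17) = -93420/17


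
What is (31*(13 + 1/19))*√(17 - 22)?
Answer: 7688*I*√5/19 ≈ 904.78*I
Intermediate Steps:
(31*(13 + 1/19))*√(17 - 22) = (31*(13 + 1/19))*√(-5) = (31*(248/19))*(I*√5) = 7688*(I*√5)/19 = 7688*I*√5/19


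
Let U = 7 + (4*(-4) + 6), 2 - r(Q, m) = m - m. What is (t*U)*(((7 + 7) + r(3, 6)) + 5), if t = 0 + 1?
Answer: -63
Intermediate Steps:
r(Q, m) = 2 (r(Q, m) = 2 - (m - m) = 2 - 1*0 = 2 + 0 = 2)
t = 1
U = -3 (U = 7 + (-16 + 6) = 7 - 10 = -3)
(t*U)*(((7 + 7) + r(3, 6)) + 5) = (1*(-3))*(((7 + 7) + 2) + 5) = -3*((14 + 2) + 5) = -3*(16 + 5) = -3*21 = -63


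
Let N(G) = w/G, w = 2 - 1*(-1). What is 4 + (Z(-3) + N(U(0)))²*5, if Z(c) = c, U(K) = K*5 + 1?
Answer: 4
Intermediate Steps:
w = 3 (w = 2 + 1 = 3)
U(K) = 1 + 5*K (U(K) = 5*K + 1 = 1 + 5*K)
N(G) = 3/G
4 + (Z(-3) + N(U(0)))²*5 = 4 + (-3 + 3/(1 + 5*0))²*5 = 4 + (-3 + 3/(1 + 0))²*5 = 4 + (-3 + 3/1)²*5 = 4 + (-3 + 3*1)²*5 = 4 + (-3 + 3)²*5 = 4 + 0²*5 = 4 + 0*5 = 4 + 0 = 4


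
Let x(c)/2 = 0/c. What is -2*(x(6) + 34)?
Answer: -68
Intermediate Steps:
x(c) = 0 (x(c) = 2*(0/c) = 2*0 = 0)
-2*(x(6) + 34) = -2*(0 + 34) = -2*34 = -68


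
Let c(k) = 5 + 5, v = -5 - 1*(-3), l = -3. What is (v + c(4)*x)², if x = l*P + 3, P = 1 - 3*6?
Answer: 289444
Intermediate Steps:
P = -17 (P = 1 - 18 = -17)
v = -2 (v = -5 + 3 = -2)
c(k) = 10
x = 54 (x = -3*(-17) + 3 = 51 + 3 = 54)
(v + c(4)*x)² = (-2 + 10*54)² = (-2 + 540)² = 538² = 289444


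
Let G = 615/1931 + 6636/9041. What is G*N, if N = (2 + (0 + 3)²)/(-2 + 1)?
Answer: -202117641/17458171 ≈ -11.577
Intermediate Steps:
G = 18374331/17458171 (G = 615*(1/1931) + 6636*(1/9041) = 615/1931 + 6636/9041 = 18374331/17458171 ≈ 1.0525)
N = -11 (N = (2 + 3²)/(-1) = (2 + 9)*(-1) = 11*(-1) = -11)
G*N = (18374331/17458171)*(-11) = -202117641/17458171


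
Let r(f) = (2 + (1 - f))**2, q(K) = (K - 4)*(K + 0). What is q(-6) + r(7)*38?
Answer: 668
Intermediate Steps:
q(K) = K*(-4 + K) (q(K) = (-4 + K)*K = K*(-4 + K))
r(f) = (3 - f)**2
q(-6) + r(7)*38 = -6*(-4 - 6) + (-3 + 7)**2*38 = -6*(-10) + 4**2*38 = 60 + 16*38 = 60 + 608 = 668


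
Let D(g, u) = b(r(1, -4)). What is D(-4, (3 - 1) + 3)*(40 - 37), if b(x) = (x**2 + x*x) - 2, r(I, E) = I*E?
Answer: 90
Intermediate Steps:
r(I, E) = E*I
b(x) = -2 + 2*x**2 (b(x) = (x**2 + x**2) - 2 = 2*x**2 - 2 = -2 + 2*x**2)
D(g, u) = 30 (D(g, u) = -2 + 2*(-4*1)**2 = -2 + 2*(-4)**2 = -2 + 2*16 = -2 + 32 = 30)
D(-4, (3 - 1) + 3)*(40 - 37) = 30*(40 - 37) = 30*3 = 90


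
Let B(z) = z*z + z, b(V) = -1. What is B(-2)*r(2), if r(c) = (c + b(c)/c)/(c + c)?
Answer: ¾ ≈ 0.75000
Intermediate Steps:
B(z) = z + z² (B(z) = z² + z = z + z²)
r(c) = (c - 1/c)/(2*c) (r(c) = (c - 1/c)/(c + c) = (c - 1/c)/((2*c)) = (c - 1/c)*(1/(2*c)) = (c - 1/c)/(2*c))
B(-2)*r(2) = (-2*(1 - 2))*((½)*(-1 + 2²)/2²) = (-2*(-1))*((½)*(¼)*(-1 + 4)) = 2*((½)*(¼)*3) = 2*(3/8) = ¾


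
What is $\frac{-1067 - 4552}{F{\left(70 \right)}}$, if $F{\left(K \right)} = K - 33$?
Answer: $- \frac{5619}{37} \approx -151.86$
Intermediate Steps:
$F{\left(K \right)} = -33 + K$ ($F{\left(K \right)} = K - 33 = -33 + K$)
$\frac{-1067 - 4552}{F{\left(70 \right)}} = \frac{-1067 - 4552}{-33 + 70} = - \frac{5619}{37}$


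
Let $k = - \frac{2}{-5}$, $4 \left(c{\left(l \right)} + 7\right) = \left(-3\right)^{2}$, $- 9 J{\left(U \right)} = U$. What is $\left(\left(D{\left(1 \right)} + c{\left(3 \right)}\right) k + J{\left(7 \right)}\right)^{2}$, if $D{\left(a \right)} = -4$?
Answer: $\frac{5929}{324} \approx 18.299$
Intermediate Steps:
$J{\left(U \right)} = - \frac{U}{9}$
$c{\left(l \right)} = - \frac{19}{4}$ ($c{\left(l \right)} = -7 + \frac{\left(-3\right)^{2}}{4} = -7 + \frac{1}{4} \cdot 9 = -7 + \frac{9}{4} = - \frac{19}{4}$)
$k = \frac{2}{5}$ ($k = \left(-2\right) \left(- \frac{1}{5}\right) = \frac{2}{5} \approx 0.4$)
$\left(\left(D{\left(1 \right)} + c{\left(3 \right)}\right) k + J{\left(7 \right)}\right)^{2} = \left(\left(-4 - \frac{19}{4}\right) \frac{2}{5} - \frac{7}{9}\right)^{2} = \left(\left(- \frac{35}{4}\right) \frac{2}{5} - \frac{7}{9}\right)^{2} = \left(- \frac{7}{2} - \frac{7}{9}\right)^{2} = \left(- \frac{77}{18}\right)^{2} = \frac{5929}{324}$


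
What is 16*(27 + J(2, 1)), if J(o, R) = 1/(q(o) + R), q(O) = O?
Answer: 1312/3 ≈ 437.33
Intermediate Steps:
J(o, R) = 1/(R + o) (J(o, R) = 1/(o + R) = 1/(R + o))
16*(27 + J(2, 1)) = 16*(27 + 1/(1 + 2)) = 16*(27 + 1/3) = 16*(82/3) = 1312/3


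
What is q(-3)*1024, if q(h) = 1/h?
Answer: -1024/3 ≈ -341.33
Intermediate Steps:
q(-3)*1024 = 1024/(-3) = -⅓*1024 = -1024/3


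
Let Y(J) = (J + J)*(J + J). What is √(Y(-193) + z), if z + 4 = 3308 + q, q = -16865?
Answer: √135435 ≈ 368.02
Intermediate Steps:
Y(J) = 4*J² (Y(J) = (2*J)*(2*J) = 4*J²)
z = -13561 (z = -4 + (3308 - 16865) = -4 - 13557 = -13561)
√(Y(-193) + z) = √(4*(-193)² - 13561) = √(4*37249 - 13561) = √(148996 - 13561) = √135435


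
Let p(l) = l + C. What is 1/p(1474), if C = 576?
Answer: 1/2050 ≈ 0.00048780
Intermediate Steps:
p(l) = 576 + l (p(l) = l + 576 = 576 + l)
1/p(1474) = 1/(576 + 1474) = 1/2050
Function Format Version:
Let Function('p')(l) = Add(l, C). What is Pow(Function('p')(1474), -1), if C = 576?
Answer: Rational(1, 2050) ≈ 0.00048780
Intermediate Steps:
Function('p')(l) = Add(576, l) (Function('p')(l) = Add(l, 576) = Add(576, l))
Pow(Function('p')(1474), -1) = Pow(Add(576, 1474), -1) = Pow(2050, -1) = Rational(1, 2050)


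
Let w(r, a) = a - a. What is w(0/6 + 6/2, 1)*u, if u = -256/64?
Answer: 0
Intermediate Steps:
w(r, a) = 0
u = -4 (u = -256*1/64 = -4)
w(0/6 + 6/2, 1)*u = 0*(-4) = 0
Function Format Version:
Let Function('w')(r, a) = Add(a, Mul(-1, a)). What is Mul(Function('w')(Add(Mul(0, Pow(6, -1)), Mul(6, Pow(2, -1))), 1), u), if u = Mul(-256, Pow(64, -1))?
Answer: 0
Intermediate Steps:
Function('w')(r, a) = 0
u = -4 (u = Mul(-256, Rational(1, 64)) = -4)
Mul(Function('w')(Add(Mul(0, Pow(6, -1)), Mul(6, Pow(2, -1))), 1), u) = Mul(0, -4) = 0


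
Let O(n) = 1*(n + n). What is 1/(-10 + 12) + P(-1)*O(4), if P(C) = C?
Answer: -15/2 ≈ -7.5000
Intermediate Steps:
O(n) = 2*n (O(n) = 1*(2*n) = 2*n)
1/(-10 + 12) + P(-1)*O(4) = 1/(-10 + 12) - 2*4 = 1/2 - 1*8 = ½ - 8 = -15/2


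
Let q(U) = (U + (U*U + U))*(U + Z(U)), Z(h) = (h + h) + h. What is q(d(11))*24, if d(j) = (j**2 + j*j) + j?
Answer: 1566940320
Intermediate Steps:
Z(h) = 3*h (Z(h) = 2*h + h = 3*h)
d(j) = j + 2*j**2 (d(j) = (j**2 + j**2) + j = 2*j**2 + j = j + 2*j**2)
q(U) = 4*U*(U**2 + 2*U) (q(U) = (U + (U*U + U))*(U + 3*U) = (U + (U**2 + U))*(4*U) = (U + (U + U**2))*(4*U) = (U**2 + 2*U)*(4*U) = 4*U*(U**2 + 2*U))
q(d(11))*24 = (4*(11*(1 + 2*11))**2*(2 + 11*(1 + 2*11)))*24 = (4*(11*(1 + 22))**2*(2 + 11*(1 + 22)))*24 = (4*(11*23)**2*(2 + 11*23))*24 = (4*253**2*(2 + 253))*24 = (4*64009*255)*24 = 65289180*24 = 1566940320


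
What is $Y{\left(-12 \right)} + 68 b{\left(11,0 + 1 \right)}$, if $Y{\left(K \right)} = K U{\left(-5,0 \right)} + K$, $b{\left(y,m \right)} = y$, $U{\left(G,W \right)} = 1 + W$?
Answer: $724$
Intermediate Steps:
$Y{\left(K \right)} = 2 K$ ($Y{\left(K \right)} = K \left(1 + 0\right) + K = K 1 + K = K + K = 2 K$)
$Y{\left(-12 \right)} + 68 b{\left(11,0 + 1 \right)} = 2 \left(-12\right) + 68 \cdot 11 = -24 + 748 = 724$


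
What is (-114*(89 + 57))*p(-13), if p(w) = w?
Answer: 216372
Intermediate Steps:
(-114*(89 + 57))*p(-13) = -114*(89 + 57)*(-13) = -114*146*(-13) = -16644*(-13) = 216372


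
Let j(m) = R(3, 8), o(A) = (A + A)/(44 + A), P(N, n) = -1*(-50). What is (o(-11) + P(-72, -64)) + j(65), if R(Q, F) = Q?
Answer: 157/3 ≈ 52.333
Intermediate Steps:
P(N, n) = 50
o(A) = 2*A/(44 + A) (o(A) = (2*A)/(44 + A) = 2*A/(44 + A))
j(m) = 3
(o(-11) + P(-72, -64)) + j(65) = (2*(-11)/(44 - 11) + 50) + 3 = (2*(-11)/33 + 50) + 3 = (2*(-11)*(1/33) + 50) + 3 = (-⅔ + 50) + 3 = 148/3 + 3 = 157/3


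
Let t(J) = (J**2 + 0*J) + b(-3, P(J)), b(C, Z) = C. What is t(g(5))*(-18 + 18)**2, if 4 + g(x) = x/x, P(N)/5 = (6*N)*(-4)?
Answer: 0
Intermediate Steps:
P(N) = -120*N (P(N) = 5*((6*N)*(-4)) = 5*(-24*N) = -120*N)
g(x) = -3 (g(x) = -4 + x/x = -4 + 1 = -3)
t(J) = -3 + J**2 (t(J) = (J**2 + 0*J) - 3 = (J**2 + 0) - 3 = J**2 - 3 = -3 + J**2)
t(g(5))*(-18 + 18)**2 = (-3 + (-3)**2)*(-18 + 18)**2 = (-3 + 9)*0**2 = 6*0 = 0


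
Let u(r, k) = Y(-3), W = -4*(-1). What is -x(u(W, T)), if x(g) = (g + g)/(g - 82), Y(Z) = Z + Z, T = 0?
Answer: -3/22 ≈ -0.13636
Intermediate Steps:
W = 4
Y(Z) = 2*Z
u(r, k) = -6 (u(r, k) = 2*(-3) = -6)
x(g) = 2*g/(-82 + g) (x(g) = (2*g)/(-82 + g) = 2*g/(-82 + g))
-x(u(W, T)) = -2*(-6)/(-82 - 6) = -2*(-6)/(-88) = -2*(-6)*(-1)/88 = -1*3/22 = -3/22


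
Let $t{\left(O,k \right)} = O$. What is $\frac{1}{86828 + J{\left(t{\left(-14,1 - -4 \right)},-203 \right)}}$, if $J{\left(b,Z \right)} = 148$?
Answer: $\frac{1}{86976} \approx 1.1497 \cdot 10^{-5}$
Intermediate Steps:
$\frac{1}{86828 + J{\left(t{\left(-14,1 - -4 \right)},-203 \right)}} = \frac{1}{86828 + 148} = \frac{1}{86976}$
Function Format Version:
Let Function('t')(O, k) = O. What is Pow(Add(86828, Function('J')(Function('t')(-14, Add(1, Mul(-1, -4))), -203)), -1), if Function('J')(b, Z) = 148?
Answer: Rational(1, 86976) ≈ 1.1497e-5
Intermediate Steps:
Pow(Add(86828, Function('J')(Function('t')(-14, Add(1, Mul(-1, -4))), -203)), -1) = Pow(Add(86828, 148), -1) = Pow(86976, -1) = Rational(1, 86976)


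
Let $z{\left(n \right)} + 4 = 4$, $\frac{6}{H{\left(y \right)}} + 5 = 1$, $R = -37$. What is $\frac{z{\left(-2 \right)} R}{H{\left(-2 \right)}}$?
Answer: $0$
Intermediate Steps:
$H{\left(y \right)} = - \frac{3}{2}$ ($H{\left(y \right)} = \frac{6}{-5 + 1} = \frac{6}{-4} = 6 \left(- \frac{1}{4}\right) = - \frac{3}{2}$)
$z{\left(n \right)} = 0$ ($z{\left(n \right)} = -4 + 4 = 0$)
$\frac{z{\left(-2 \right)} R}{H{\left(-2 \right)}} = \frac{0 \left(-37\right)}{- \frac{3}{2}} = 0 \left(- \frac{2}{3}\right) = 0$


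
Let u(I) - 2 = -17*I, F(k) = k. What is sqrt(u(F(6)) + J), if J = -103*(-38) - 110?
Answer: 2*sqrt(926) ≈ 60.860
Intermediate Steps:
J = 3804 (J = 3914 - 110 = 3804)
u(I) = 2 - 17*I
sqrt(u(F(6)) + J) = sqrt((2 - 17*6) + 3804) = sqrt((2 - 102) + 3804) = sqrt(-100 + 3804) = sqrt(3704) = 2*sqrt(926)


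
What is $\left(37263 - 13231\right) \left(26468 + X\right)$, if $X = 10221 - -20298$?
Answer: $1369511584$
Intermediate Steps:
$X = 30519$ ($X = 10221 + 20298 = 30519$)
$\left(37263 - 13231\right) \left(26468 + X\right) = \left(37263 - 13231\right) \left(26468 + 30519\right) = 24032 \cdot 56987 = 1369511584$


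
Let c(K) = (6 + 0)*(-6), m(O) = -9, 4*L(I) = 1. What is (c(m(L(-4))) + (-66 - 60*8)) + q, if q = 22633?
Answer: 22051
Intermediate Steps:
L(I) = ¼ (L(I) = (¼)*1 = ¼)
c(K) = -36 (c(K) = 6*(-6) = -36)
(c(m(L(-4))) + (-66 - 60*8)) + q = (-36 + (-66 - 60*8)) + 22633 = (-36 + (-66 - 480)) + 22633 = (-36 - 546) + 22633 = -582 + 22633 = 22051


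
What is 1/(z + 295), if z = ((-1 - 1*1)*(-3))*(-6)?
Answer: 1/259 ≈ 0.0038610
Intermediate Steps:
z = -36 (z = ((-1 - 1)*(-3))*(-6) = -2*(-3)*(-6) = 6*(-6) = -36)
1/(z + 295) = 1/(-36 + 295) = 1/259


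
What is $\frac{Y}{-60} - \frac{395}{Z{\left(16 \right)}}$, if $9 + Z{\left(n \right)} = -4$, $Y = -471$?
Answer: $\frac{9941}{260} \approx 38.235$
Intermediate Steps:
$Z{\left(n \right)} = -13$ ($Z{\left(n \right)} = -9 - 4 = -13$)
$\frac{Y}{-60} - \frac{395}{Z{\left(16 \right)}} = - \frac{471}{-60} - \frac{395}{-13} = \left(-471\right) \left(- \frac{1}{60}\right) - - \frac{395}{13} = \frac{157}{20} + \frac{395}{13} = \frac{9941}{260}$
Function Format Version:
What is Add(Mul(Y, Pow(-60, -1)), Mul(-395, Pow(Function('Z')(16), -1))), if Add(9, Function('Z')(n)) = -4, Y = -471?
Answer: Rational(9941, 260) ≈ 38.235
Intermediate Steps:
Function('Z')(n) = -13 (Function('Z')(n) = Add(-9, -4) = -13)
Add(Mul(Y, Pow(-60, -1)), Mul(-395, Pow(Function('Z')(16), -1))) = Add(Mul(-471, Pow(-60, -1)), Mul(-395, Pow(-13, -1))) = Add(Mul(-471, Rational(-1, 60)), Mul(-395, Rational(-1, 13))) = Add(Rational(157, 20), Rational(395, 13)) = Rational(9941, 260)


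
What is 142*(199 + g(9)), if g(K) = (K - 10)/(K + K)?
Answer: 254251/9 ≈ 28250.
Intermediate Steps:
g(K) = (-10 + K)/(2*K) (g(K) = (-10 + K)/((2*K)) = (-10 + K)*(1/(2*K)) = (-10 + K)/(2*K))
142*(199 + g(9)) = 142*(199 + (½)*(-10 + 9)/9) = 142*(199 + (½)*(⅑)*(-1)) = 142*(199 - 1/18) = 142*(3581/18) = 254251/9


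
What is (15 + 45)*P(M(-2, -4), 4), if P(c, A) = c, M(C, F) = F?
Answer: -240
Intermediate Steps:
(15 + 45)*P(M(-2, -4), 4) = (15 + 45)*(-4) = 60*(-4) = -240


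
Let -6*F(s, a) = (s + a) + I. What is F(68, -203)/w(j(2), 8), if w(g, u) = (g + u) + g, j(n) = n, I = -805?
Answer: 235/18 ≈ 13.056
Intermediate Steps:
F(s, a) = 805/6 - a/6 - s/6 (F(s, a) = -((s + a) - 805)/6 = -((a + s) - 805)/6 = -(-805 + a + s)/6 = 805/6 - a/6 - s/6)
w(g, u) = u + 2*g
F(68, -203)/w(j(2), 8) = (805/6 - ⅙*(-203) - ⅙*68)/(8 + 2*2) = (805/6 + 203/6 - 34/3)/(8 + 4) = (470/3)/12 = (470/3)*(1/12) = 235/18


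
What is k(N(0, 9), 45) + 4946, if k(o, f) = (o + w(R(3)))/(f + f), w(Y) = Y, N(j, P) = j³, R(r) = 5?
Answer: 89029/18 ≈ 4946.1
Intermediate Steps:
k(o, f) = (5 + o)/(2*f) (k(o, f) = (o + 5)/(f + f) = (5 + o)/((2*f)) = (5 + o)*(1/(2*f)) = (5 + o)/(2*f))
k(N(0, 9), 45) + 4946 = (½)*(5 + 0³)/45 + 4946 = (½)*(1/45)*(5 + 0) + 4946 = (½)*(1/45)*5 + 4946 = 1/18 + 4946 = 89029/18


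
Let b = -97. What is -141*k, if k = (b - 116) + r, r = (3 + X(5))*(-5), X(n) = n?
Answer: 35673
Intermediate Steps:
r = -40 (r = (3 + 5)*(-5) = 8*(-5) = -40)
k = -253 (k = (-97 - 116) - 40 = -213 - 40 = -253)
-141*k = -141*(-253) = 35673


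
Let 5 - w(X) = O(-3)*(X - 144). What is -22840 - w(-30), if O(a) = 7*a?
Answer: -19191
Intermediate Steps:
w(X) = -3019 + 21*X (w(X) = 5 - 7*(-3)*(X - 144) = 5 - (-21)*(-144 + X) = 5 - (3024 - 21*X) = 5 + (-3024 + 21*X) = -3019 + 21*X)
-22840 - w(-30) = -22840 - (-3019 + 21*(-30)) = -22840 - (-3019 - 630) = -22840 - 1*(-3649) = -22840 + 3649 = -19191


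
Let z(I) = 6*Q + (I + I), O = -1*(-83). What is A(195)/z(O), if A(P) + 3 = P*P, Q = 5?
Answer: 19011/98 ≈ 193.99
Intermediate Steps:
O = 83
A(P) = -3 + P² (A(P) = -3 + P*P = -3 + P²)
z(I) = 30 + 2*I (z(I) = 6*5 + (I + I) = 30 + 2*I)
A(195)/z(O) = (-3 + 195²)/(30 + 2*83) = (-3 + 38025)/(30 + 166) = 38022/196 = 38022*(1/196) = 19011/98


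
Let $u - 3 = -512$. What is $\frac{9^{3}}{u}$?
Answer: $- \frac{729}{509} \approx -1.4322$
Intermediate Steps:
$u = -509$ ($u = 3 - 512 = -509$)
$\frac{9^{3}}{u} = \frac{9^{3}}{-509} = 729 \left(- \frac{1}{509}\right) = - \frac{729}{509}$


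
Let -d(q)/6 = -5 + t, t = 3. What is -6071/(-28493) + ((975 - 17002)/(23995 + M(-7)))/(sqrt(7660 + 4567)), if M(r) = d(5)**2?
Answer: 6071/28493 - 16027*sqrt(12227)/295147553 ≈ 0.20707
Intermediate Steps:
d(q) = 12 (d(q) = -6*(-5 + 3) = -6*(-2) = 12)
M(r) = 144 (M(r) = 12**2 = 144)
-6071/(-28493) + ((975 - 17002)/(23995 + M(-7)))/(sqrt(7660 + 4567)) = -6071/(-28493) + ((975 - 17002)/(23995 + 144))/(sqrt(7660 + 4567)) = -6071*(-1/28493) + (-16027/24139)/(sqrt(12227)) = 6071/28493 + (-16027*1/24139)*(sqrt(12227)/12227) = 6071/28493 - 16027*sqrt(12227)/295147553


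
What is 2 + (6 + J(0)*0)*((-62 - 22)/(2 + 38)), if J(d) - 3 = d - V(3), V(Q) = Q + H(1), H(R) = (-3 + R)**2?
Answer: -53/5 ≈ -10.600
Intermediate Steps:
V(Q) = 4 + Q (V(Q) = Q + (-3 + 1)**2 = Q + (-2)**2 = Q + 4 = 4 + Q)
J(d) = -4 + d (J(d) = 3 + (d - (4 + 3)) = 3 + (d - 1*7) = 3 + (d - 7) = 3 + (-7 + d) = -4 + d)
2 + (6 + J(0)*0)*((-62 - 22)/(2 + 38)) = 2 + (6 + (-4 + 0)*0)*((-62 - 22)/(2 + 38)) = 2 + (6 - 4*0)*(-84/40) = 2 + (6 + 0)*(-84*1/40) = 2 + 6*(-21/10) = 2 - 63/5 = -53/5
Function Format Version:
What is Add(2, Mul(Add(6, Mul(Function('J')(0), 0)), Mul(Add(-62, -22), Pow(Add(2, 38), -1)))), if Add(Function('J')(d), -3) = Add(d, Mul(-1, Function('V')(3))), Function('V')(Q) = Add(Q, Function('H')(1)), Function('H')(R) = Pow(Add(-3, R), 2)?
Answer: Rational(-53, 5) ≈ -10.600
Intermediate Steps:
Function('V')(Q) = Add(4, Q) (Function('V')(Q) = Add(Q, Pow(Add(-3, 1), 2)) = Add(Q, Pow(-2, 2)) = Add(Q, 4) = Add(4, Q))
Function('J')(d) = Add(-4, d) (Function('J')(d) = Add(3, Add(d, Mul(-1, Add(4, 3)))) = Add(3, Add(d, Mul(-1, 7))) = Add(3, Add(d, -7)) = Add(3, Add(-7, d)) = Add(-4, d))
Add(2, Mul(Add(6, Mul(Function('J')(0), 0)), Mul(Add(-62, -22), Pow(Add(2, 38), -1)))) = Add(2, Mul(Add(6, Mul(Add(-4, 0), 0)), Mul(Add(-62, -22), Pow(Add(2, 38), -1)))) = Add(2, Mul(Add(6, Mul(-4, 0)), Mul(-84, Pow(40, -1)))) = Add(2, Mul(Add(6, 0), Mul(-84, Rational(1, 40)))) = Add(2, Mul(6, Rational(-21, 10))) = Add(2, Rational(-63, 5)) = Rational(-53, 5)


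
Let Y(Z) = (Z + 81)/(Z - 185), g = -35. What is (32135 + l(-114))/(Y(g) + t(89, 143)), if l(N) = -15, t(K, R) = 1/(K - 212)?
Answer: -434583600/2939 ≈ -1.4787e+5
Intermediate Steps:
t(K, R) = 1/(-212 + K)
Y(Z) = (81 + Z)/(-185 + Z)
(32135 + l(-114))/(Y(g) + t(89, 143)) = (32135 - 15)/((81 - 35)/(-185 - 35) + 1/(-212 + 89)) = 32120/(46/(-220) + 1/(-123)) = 32120/(-1/220*46 - 1/123) = 32120/(-23/110 - 1/123) = 32120/(-2939/13530) = 32120*(-13530/2939) = -434583600/2939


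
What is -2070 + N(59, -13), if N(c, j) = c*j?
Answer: -2837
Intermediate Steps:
-2070 + N(59, -13) = -2070 + 59*(-13) = -2070 - 767 = -2837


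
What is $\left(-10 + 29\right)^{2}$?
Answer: $361$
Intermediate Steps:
$\left(-10 + 29\right)^{2} = 19^{2} = 361$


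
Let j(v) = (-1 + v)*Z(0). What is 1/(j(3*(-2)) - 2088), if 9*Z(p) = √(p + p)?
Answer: -1/2088 ≈ -0.00047893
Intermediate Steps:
Z(p) = √2*√p/9 (Z(p) = √(p + p)/9 = √(2*p)/9 = (√2*√p)/9 = √2*√p/9)
j(v) = 0 (j(v) = (-1 + v)*(√2*√0/9) = (-1 + v)*((⅑)*√2*0) = (-1 + v)*0 = 0)
1/(j(3*(-2)) - 2088) = 1/(0 - 2088) = 1/(-2088) = -1/2088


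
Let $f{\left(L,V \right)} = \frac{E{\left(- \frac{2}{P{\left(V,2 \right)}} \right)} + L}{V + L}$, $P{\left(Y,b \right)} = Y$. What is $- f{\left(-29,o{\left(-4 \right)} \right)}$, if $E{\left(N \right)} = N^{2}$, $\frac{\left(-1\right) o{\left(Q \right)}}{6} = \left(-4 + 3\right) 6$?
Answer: $\frac{9395}{2268} \approx 4.1424$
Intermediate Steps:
$o{\left(Q \right)} = 36$ ($o{\left(Q \right)} = - 6 \left(-4 + 3\right) 6 = - 6 \left(\left(-1\right) 6\right) = \left(-6\right) \left(-6\right) = 36$)
$f{\left(L,V \right)} = \frac{L + \frac{4}{V^{2}}}{L + V}$ ($f{\left(L,V \right)} = \frac{\left(- \frac{2}{V}\right)^{2} + L}{V + L} = \frac{\frac{4}{V^{2}} + L}{L + V} = \frac{L + \frac{4}{V^{2}}}{L + V}$)
$- f{\left(-29,o{\left(-4 \right)} \right)} = - \frac{4 - 29 \cdot 36^{2}}{1296 \left(-29 + 36\right)} = - \frac{4 - 37584}{1296 \cdot 7} = - \frac{-37580}{1296 \cdot 7} = \left(-1\right) \left(- \frac{9395}{2268}\right) = \frac{9395}{2268}$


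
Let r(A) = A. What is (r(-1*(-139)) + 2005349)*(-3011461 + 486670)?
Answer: -5063438053008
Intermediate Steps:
(r(-1*(-139)) + 2005349)*(-3011461 + 486670) = (-1*(-139) + 2005349)*(-3011461 + 486670) = (139 + 2005349)*(-2524791) = 2005488*(-2524791) = -5063438053008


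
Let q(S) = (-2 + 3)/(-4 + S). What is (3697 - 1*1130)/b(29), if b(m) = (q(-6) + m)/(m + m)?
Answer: 87580/17 ≈ 5151.8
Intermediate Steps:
q(S) = 1/(-4 + S)
b(m) = (-⅒ + m)/(2*m) (b(m) = (1/(-4 - 6) + m)/(m + m) = (1/(-10) + m)/((2*m)) = (-⅒ + m)*(1/(2*m)) = (-⅒ + m)/(2*m))
(3697 - 1*1130)/b(29) = (3697 - 1*1130)/(((1/20)*(-1 + 10*29)/29)) = (3697 - 1130)/(((1/20)*(1/29)*(-1 + 290))) = 2567/(((1/20)*(1/29)*289)) = 2567/(289/580) = 2567*(580/289) = 87580/17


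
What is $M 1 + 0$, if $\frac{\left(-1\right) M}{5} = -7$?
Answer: $35$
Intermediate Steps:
$M = 35$ ($M = \left(-5\right) \left(-7\right) = 35$)
$M 1 + 0 = 35 \cdot 1 + 0 = 35 + 0 = 35$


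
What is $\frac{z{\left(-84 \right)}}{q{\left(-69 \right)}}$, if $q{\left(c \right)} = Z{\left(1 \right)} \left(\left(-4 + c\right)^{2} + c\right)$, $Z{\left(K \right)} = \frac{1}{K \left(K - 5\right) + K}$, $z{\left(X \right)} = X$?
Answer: $\frac{63}{1315} \approx 0.047909$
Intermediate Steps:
$Z{\left(K \right)} = \frac{1}{K + K \left(-5 + K\right)}$ ($Z{\left(K \right)} = \frac{1}{K \left(-5 + K\right) + K} = \frac{1}{K + K \left(-5 + K\right)}$)
$q{\left(c \right)} = - \frac{c}{3} - \frac{\left(-4 + c\right)^{2}}{3}$ ($q{\left(c \right)} = \frac{1}{1 \left(-4 + 1\right)} \left(\left(-4 + c\right)^{2} + c\right) = 1 \frac{1}{-3} \left(c + \left(-4 + c\right)^{2}\right) = 1 \left(- \frac{1}{3}\right) \left(c + \left(-4 + c\right)^{2}\right) = - \frac{c + \left(-4 + c\right)^{2}}{3} = - \frac{c}{3} - \frac{\left(-4 + c\right)^{2}}{3}$)
$\frac{z{\left(-84 \right)}}{q{\left(-69 \right)}} = - \frac{84}{\left(- \frac{1}{3}\right) \left(-69\right) - \frac{\left(-4 - 69\right)^{2}}{3}} = - \frac{84}{23 - \frac{\left(-73\right)^{2}}{3}} = - \frac{84}{23 - \frac{5329}{3}} = - \frac{84}{- \frac{5260}{3}} = \left(-84\right) \left(- \frac{3}{5260}\right) = \frac{63}{1315}$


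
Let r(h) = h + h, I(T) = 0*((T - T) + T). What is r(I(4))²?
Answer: 0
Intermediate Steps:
I(T) = 0 (I(T) = 0*(0 + T) = 0*T = 0)
r(h) = 2*h
r(I(4))² = (2*0)² = 0² = 0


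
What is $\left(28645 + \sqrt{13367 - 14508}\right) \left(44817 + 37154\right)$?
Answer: $2348059295 + 81971 i \sqrt{1141} \approx 2.3481 \cdot 10^{9} + 2.7689 \cdot 10^{6} i$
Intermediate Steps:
$\left(28645 + \sqrt{13367 - 14508}\right) \left(44817 + 37154\right) = \left(28645 + \sqrt{-1141}\right) 81971 = \left(28645 + i \sqrt{1141}\right) 81971 = 2348059295 + 81971 i \sqrt{1141}$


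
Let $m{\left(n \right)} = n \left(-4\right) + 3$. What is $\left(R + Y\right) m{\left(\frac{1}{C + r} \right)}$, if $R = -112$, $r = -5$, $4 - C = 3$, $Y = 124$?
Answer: $48$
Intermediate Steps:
$C = 1$ ($C = 4 - 3 = 1$)
$m{\left(n \right)} = 3 - 4 n$ ($m{\left(n \right)} = - 4 n + 3 = 3 - 4 n$)
$\left(R + Y\right) m{\left(\frac{1}{C + r} \right)} = \left(-112 + 124\right) \left(3 - \frac{4}{1 - 5}\right) = 12 \left(3 - \frac{4}{-4}\right) = 12 \left(3 - -1\right) = 12 \left(3 + 1\right) = 12 \cdot 4 = 48$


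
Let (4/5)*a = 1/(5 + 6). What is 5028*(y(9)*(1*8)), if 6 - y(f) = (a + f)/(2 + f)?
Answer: 25170168/121 ≈ 2.0802e+5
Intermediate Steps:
a = 5/44 (a = 5/(4*(5 + 6)) = (5/4)/11 = (5/4)*(1/11) = 5/44 ≈ 0.11364)
y(f) = 6 - (5/44 + f)/(2 + f)
5028*(y(9)*(1*8)) = 5028*(((523 + 220*9)/(44*(2 + 9)))*(1*8)) = 5028*(((1/44)*(523 + 1980)/11)*8) = 5028*(((1/44)*(1/11)*2503)*8) = 5028*((2503/484)*8) = 5028*(5006/121) = 25170168/121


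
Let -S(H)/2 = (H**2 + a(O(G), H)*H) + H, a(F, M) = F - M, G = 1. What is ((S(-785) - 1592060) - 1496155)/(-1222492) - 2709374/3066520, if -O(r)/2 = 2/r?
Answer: 385770520687/234299760490 ≈ 1.6465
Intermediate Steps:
O(r) = -4/r
S(H) = -2*H - 2*H**2 - 2*H*(-4 - H) (S(H) = -2*((H**2 + (-4/1 - H)*H) + H) = -2*((H**2 + (-4*1 - H)*H) + H) = -2*((H**2 + (-4 - H)*H) + H) = -2*((H**2 + H*(-4 - H)) + H) = -2*(H + H**2 + H*(-4 - H)) = -2*H - 2*H**2 - 2*H*(-4 - H))
((S(-785) - 1592060) - 1496155)/(-1222492) - 2709374/3066520 = ((6*(-785) - 1592060) - 1496155)/(-1222492) - 2709374/3066520 = ((-4710 - 1592060) - 1496155)*(-1/1222492) - 2709374*1/3066520 = (-1596770 - 1496155)*(-1/1222492) - 1354687/1533260 = -3092925*(-1/1222492) - 1354687/1533260 = 3092925/1222492 - 1354687/1533260 = 385770520687/234299760490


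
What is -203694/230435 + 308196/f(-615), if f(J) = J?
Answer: -278997714/555755 ≈ -502.02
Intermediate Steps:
-203694/230435 + 308196/f(-615) = -203694/230435 + 308196/(-615) = -203694*1/230435 + 308196*(-1/615) = -11982/13555 - 102732/205 = -278997714/555755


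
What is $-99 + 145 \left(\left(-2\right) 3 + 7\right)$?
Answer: $46$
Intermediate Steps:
$-99 + 145 \left(\left(-2\right) 3 + 7\right) = -99 + 145 \left(-6 + 7\right) = -99 + 145 \cdot 1 = -99 + 145 = 46$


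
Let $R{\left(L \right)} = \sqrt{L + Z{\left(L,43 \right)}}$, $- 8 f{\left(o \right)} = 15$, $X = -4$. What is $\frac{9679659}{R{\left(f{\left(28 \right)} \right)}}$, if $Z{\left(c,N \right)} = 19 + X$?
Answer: $\frac{6453106 \sqrt{210}}{35} \approx 2.6718 \cdot 10^{6}$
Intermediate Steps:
$Z{\left(c,N \right)} = 15$ ($Z{\left(c,N \right)} = 19 - 4 = 15$)
$f{\left(o \right)} = - \frac{15}{8}$ ($f{\left(o \right)} = \left(- \frac{1}{8}\right) 15 = - \frac{15}{8}$)
$R{\left(L \right)} = \sqrt{15 + L}$ ($R{\left(L \right)} = \sqrt{L + 15} = \sqrt{15 + L}$)
$\frac{9679659}{R{\left(f{\left(28 \right)} \right)}} = \frac{9679659}{\sqrt{15 - \frac{15}{8}}} = \frac{9679659}{\sqrt{\frac{105}{8}}} = \frac{9679659}{\frac{1}{4} \sqrt{210}} = 9679659 \frac{2 \sqrt{210}}{105} = \frac{6453106 \sqrt{210}}{35}$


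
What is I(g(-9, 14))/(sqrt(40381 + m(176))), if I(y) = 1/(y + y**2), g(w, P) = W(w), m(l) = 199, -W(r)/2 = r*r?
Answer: sqrt(10145)/529203780 ≈ 1.9033e-7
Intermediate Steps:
W(r) = -2*r**2 (W(r) = -2*r*r = -2*r**2)
g(w, P) = -2*w**2
I(g(-9, 14))/(sqrt(40381 + m(176))) = (1/(((-2*(-9)**2))*(1 - 2*(-9)**2)))/(sqrt(40381 + 199)) = (1/(((-2*81))*(1 - 2*81)))/(sqrt(40580)) = (1/((-162)*(1 - 162)))/((2*sqrt(10145))) = (-1/162/(-161))*(sqrt(10145)/20290) = (-1/162*(-1/161))*(sqrt(10145)/20290) = (sqrt(10145)/20290)/26082 = sqrt(10145)/529203780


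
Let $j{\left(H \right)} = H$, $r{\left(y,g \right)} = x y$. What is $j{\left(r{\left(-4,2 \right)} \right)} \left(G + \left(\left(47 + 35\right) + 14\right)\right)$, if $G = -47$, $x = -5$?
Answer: $980$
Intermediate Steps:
$r{\left(y,g \right)} = - 5 y$
$j{\left(r{\left(-4,2 \right)} \right)} \left(G + \left(\left(47 + 35\right) + 14\right)\right) = \left(-5\right) \left(-4\right) \left(-47 + \left(\left(47 + 35\right) + 14\right)\right) = 20 \left(-47 + \left(82 + 14\right)\right) = 20 \left(-47 + 96\right) = 20 \cdot 49 = 980$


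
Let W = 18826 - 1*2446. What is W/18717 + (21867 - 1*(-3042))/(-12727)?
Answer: -85917831/79403753 ≈ -1.0820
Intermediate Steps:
W = 16380 (W = 18826 - 2446 = 16380)
W/18717 + (21867 - 1*(-3042))/(-12727) = 16380/18717 + (21867 - 1*(-3042))/(-12727) = 16380*(1/18717) + (21867 + 3042)*(-1/12727) = 5460/6239 + 24909*(-1/12727) = 5460/6239 - 24909/12727 = -85917831/79403753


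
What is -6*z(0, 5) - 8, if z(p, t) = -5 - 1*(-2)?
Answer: 10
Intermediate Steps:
z(p, t) = -3 (z(p, t) = -5 + 2 = -3)
-6*z(0, 5) - 8 = -6*(-3) - 8 = 18 - 8 = 10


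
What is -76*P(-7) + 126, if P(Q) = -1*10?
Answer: 886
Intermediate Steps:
P(Q) = -10
-76*P(-7) + 126 = -76*(-10) + 126 = 760 + 126 = 886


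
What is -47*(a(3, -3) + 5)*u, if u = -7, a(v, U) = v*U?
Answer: -1316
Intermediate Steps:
a(v, U) = U*v
-47*(a(3, -3) + 5)*u = -47*(-3*3 + 5)*(-7) = -47*(-9 + 5)*(-7) = -(-188)*(-7) = -47*28 = -1316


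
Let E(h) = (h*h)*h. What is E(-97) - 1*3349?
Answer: -916022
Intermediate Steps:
E(h) = h**3 (E(h) = h**2*h = h**3)
E(-97) - 1*3349 = (-97)**3 - 1*3349 = -912673 - 3349 = -916022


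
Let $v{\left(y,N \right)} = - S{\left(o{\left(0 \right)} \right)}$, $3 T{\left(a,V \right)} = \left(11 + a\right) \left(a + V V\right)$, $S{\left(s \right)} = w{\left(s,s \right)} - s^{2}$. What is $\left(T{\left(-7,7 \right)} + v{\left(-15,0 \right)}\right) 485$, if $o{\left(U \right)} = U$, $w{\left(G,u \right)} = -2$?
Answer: $28130$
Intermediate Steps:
$S{\left(s \right)} = -2 - s^{2}$
$T{\left(a,V \right)} = \frac{\left(11 + a\right) \left(a + V^{2}\right)}{3}$ ($T{\left(a,V \right)} = \frac{\left(11 + a\right) \left(a + V V\right)}{3} = \frac{\left(11 + a\right) \left(a + V^{2}\right)}{3}$)
$v{\left(y,N \right)} = 2$ ($v{\left(y,N \right)} = - (-2 - 0^{2}) = - (-2 - 0) = - (-2 + 0) = \left(-1\right) \left(-2\right) = 2$)
$\left(T{\left(-7,7 \right)} + v{\left(-15,0 \right)}\right) 485 = \left(\left(\frac{\left(-7\right)^{2}}{3} + \frac{11}{3} \left(-7\right) + \frac{11 \cdot 7^{2}}{3} + \frac{1}{3} \left(-7\right) 7^{2}\right) + 2\right) 485 = \left(\left(\frac{1}{3} \cdot 49 - \frac{77}{3} + \frac{11}{3} \cdot 49 + \frac{1}{3} \left(-7\right) 49\right) + 2\right) 485 = \left(\left(\frac{49}{3} - \frac{77}{3} + \frac{539}{3} - \frac{343}{3}\right) + 2\right) 485 = \left(56 + 2\right) 485 = 58 \cdot 485 = 28130$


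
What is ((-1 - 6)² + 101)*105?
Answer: 15750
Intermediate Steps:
((-1 - 6)² + 101)*105 = ((-7)² + 101)*105 = (49 + 101)*105 = 150*105 = 15750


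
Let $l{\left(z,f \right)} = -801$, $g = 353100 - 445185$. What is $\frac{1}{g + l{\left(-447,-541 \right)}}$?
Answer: $- \frac{1}{92886} \approx -1.0766 \cdot 10^{-5}$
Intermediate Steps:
$g = -92085$ ($g = 353100 - 445185 = -92085$)
$\frac{1}{g + l{\left(-447,-541 \right)}} = \frac{1}{-92085 - 801} = \frac{1}{-92886} = - \frac{1}{92886}$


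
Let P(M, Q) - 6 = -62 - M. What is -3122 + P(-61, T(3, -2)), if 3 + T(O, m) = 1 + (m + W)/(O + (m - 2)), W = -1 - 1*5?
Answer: -3117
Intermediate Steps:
W = -6 (W = -1 - 5 = -6)
T(O, m) = -2 + (-6 + m)/(-2 + O + m) (T(O, m) = -3 + (1 + (m - 6)/(O + (m - 2))) = -3 + (1 + (-6 + m)/(O + (-2 + m))) = -3 + (1 + (-6 + m)/(-2 + O + m)) = -2 + (-6 + m)/(-2 + O + m))
P(M, Q) = -56 - M (P(M, Q) = 6 + (-62 - M) = -56 - M)
-3122 + P(-61, T(3, -2)) = -3122 + (-56 - 1*(-61)) = -3122 + (-56 + 61) = -3122 + 5 = -3117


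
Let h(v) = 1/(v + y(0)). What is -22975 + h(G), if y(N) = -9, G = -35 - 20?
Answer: -1470401/64 ≈ -22975.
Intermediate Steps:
G = -55
h(v) = 1/(-9 + v) (h(v) = 1/(v - 9) = 1/(-9 + v))
-22975 + h(G) = -22975 + 1/(-9 - 55) = -22975 + 1/(-64) = -22975 - 1/64 = -1470401/64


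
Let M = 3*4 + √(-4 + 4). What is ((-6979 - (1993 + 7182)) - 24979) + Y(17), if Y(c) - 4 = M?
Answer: -41117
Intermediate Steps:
M = 12 (M = 12 + √0 = 12 + 0 = 12)
Y(c) = 16 (Y(c) = 4 + 12 = 16)
((-6979 - (1993 + 7182)) - 24979) + Y(17) = ((-6979 - (1993 + 7182)) - 24979) + 16 = ((-6979 - 1*9175) - 24979) + 16 = ((-6979 - 9175) - 24979) + 16 = (-16154 - 24979) + 16 = -41133 + 16 = -41117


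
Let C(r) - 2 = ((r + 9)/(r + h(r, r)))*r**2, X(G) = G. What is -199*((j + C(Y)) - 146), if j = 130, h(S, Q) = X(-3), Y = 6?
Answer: -33034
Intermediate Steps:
h(S, Q) = -3
C(r) = 2 + r**2*(9 + r)/(-3 + r) (C(r) = 2 + ((r + 9)/(r - 3))*r**2 = 2 + ((9 + r)/(-3 + r))*r**2 = 2 + r**2*(9 + r)/(-3 + r))
-199*((j + C(Y)) - 146) = -199*((130 + (-6 + 6**3 + 2*6 + 9*6**2)/(-3 + 6)) - 146) = -199*((130 + (-6 + 216 + 12 + 9*36)/3) - 146) = -199*((130 + (-6 + 216 + 12 + 324)/3) - 146) = -199*((130 + (1/3)*546) - 146) = -199*((130 + 182) - 146) = -199*(312 - 146) = -199*166 = -33034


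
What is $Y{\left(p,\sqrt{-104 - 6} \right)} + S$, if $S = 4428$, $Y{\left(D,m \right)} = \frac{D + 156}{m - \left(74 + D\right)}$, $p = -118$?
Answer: $\frac{411880}{93} - \frac{19 i \sqrt{110}}{1023} \approx 4428.8 - 0.19479 i$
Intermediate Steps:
$Y{\left(D,m \right)} = \frac{156 + D}{-74 + m - D}$ ($Y{\left(D,m \right)} = \frac{156 + D}{m - \left(74 + D\right)} = \frac{156 + D}{-74 + m - D}$)
$Y{\left(p,\sqrt{-104 - 6} \right)} + S = \frac{156 - 118}{-74 + \sqrt{-104 - 6} - -118} + 4428 = \frac{1}{-74 + \sqrt{-110} + 118} \cdot 38 + 4428 = \frac{1}{-74 + i \sqrt{110} + 118} \cdot 38 + 4428 = \frac{1}{44 + i \sqrt{110}} \cdot 38 + 4428 = \frac{38}{44 + i \sqrt{110}} + 4428 = 4428 + \frac{38}{44 + i \sqrt{110}}$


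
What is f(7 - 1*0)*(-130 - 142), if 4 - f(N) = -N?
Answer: -2992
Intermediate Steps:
f(N) = 4 + N (f(N) = 4 - (-1)*N = 4 + N)
f(7 - 1*0)*(-130 - 142) = (4 + (7 - 1*0))*(-130 - 142) = (4 + (7 + 0))*(-272) = (4 + 7)*(-272) = 11*(-272) = -2992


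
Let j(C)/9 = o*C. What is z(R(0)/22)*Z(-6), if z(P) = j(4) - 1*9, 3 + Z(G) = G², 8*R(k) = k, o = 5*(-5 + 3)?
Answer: -12177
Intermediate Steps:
o = -10 (o = 5*(-2) = -10)
R(k) = k/8
Z(G) = -3 + G²
j(C) = -90*C (j(C) = 9*(-10*C) = -90*C)
z(P) = -369 (z(P) = -90*4 - 1*9 = -360 - 9 = -369)
z(R(0)/22)*Z(-6) = -369*(-3 + (-6)²) = -369*(-3 + 36) = -369*33 = -12177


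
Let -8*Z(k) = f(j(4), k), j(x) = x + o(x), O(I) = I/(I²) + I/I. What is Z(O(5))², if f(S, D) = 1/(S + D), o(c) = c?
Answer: 25/135424 ≈ 0.00018461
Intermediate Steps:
O(I) = 1 + 1/I (O(I) = I/I² + 1 = 1/I + 1 = 1 + 1/I)
j(x) = 2*x (j(x) = x + x = 2*x)
f(S, D) = 1/(D + S)
Z(k) = -1/(8*(8 + k)) (Z(k) = -1/(8*(k + 2*4)) = -1/(8*(k + 8)) = -1/(8*(8 + k)))
Z(O(5))² = (-1/(64 + 8*((1 + 5)/5)))² = (-1/(64 + 8*((⅕)*6)))² = (-1/(64 + 8*(6/5)))² = (-1/(64 + 48/5))² = (-1/368/5)² = (-1*5/368)² = (-5/368)² = 25/135424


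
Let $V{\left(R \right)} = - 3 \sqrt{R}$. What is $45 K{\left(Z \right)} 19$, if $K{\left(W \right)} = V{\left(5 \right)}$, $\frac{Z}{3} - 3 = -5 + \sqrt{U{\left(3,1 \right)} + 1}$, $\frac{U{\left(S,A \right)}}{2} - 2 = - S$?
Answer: $- 2565 \sqrt{5} \approx -5735.5$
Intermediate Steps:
$U{\left(S,A \right)} = 4 - 2 S$ ($U{\left(S,A \right)} = 4 + 2 \left(- S\right) = 4 - 2 S$)
$Z = -6 + 3 i$ ($Z = 9 + 3 \left(-5 + \sqrt{\left(4 - 6\right) + 1}\right) = 9 + 3 \left(-5 + \sqrt{-2 + 1}\right) = 9 + 3 \left(-5 + \sqrt{-1}\right) = 9 + 3 \left(-5 + i\right) = 9 - \left(15 - 3 i\right) = -6 + 3 i \approx -6.0 + 3.0 i$)
$K{\left(W \right)} = - 3 \sqrt{5}$
$45 K{\left(Z \right)} 19 = 45 \left(- 3 \sqrt{5}\right) 19 = - 135 \sqrt{5} \cdot 19 = - 2565 \sqrt{5}$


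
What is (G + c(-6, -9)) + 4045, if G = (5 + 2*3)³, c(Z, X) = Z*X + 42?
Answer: 5472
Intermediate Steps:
c(Z, X) = 42 + X*Z (c(Z, X) = X*Z + 42 = 42 + X*Z)
G = 1331 (G = (5 + 6)³ = 11³ = 1331)
(G + c(-6, -9)) + 4045 = (1331 + (42 - 9*(-6))) + 4045 = (1331 + (42 + 54)) + 4045 = (1331 + 96) + 4045 = 1427 + 4045 = 5472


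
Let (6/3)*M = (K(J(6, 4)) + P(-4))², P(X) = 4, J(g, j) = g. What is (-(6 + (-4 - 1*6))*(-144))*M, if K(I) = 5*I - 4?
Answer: -259200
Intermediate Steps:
K(I) = -4 + 5*I
M = 450 (M = ((-4 + 5*6) + 4)²/2 = ((-4 + 30) + 4)²/2 = (26 + 4)²/2 = (½)*30² = (½)*900 = 450)
(-(6 + (-4 - 1*6))*(-144))*M = (-(6 + (-4 - 1*6))*(-144))*450 = (-(6 + (-4 - 6))*(-144))*450 = (-(6 - 10)*(-144))*450 = (-1*(-4)*(-144))*450 = (4*(-144))*450 = -576*450 = -259200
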